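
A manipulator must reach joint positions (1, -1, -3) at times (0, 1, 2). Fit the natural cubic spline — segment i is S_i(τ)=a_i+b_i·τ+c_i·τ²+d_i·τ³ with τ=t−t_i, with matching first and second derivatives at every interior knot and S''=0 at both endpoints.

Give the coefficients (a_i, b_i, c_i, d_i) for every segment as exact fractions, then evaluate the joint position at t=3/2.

  seg 0: a=1 b=-2 c=0 d=0
  seg 1: a=-1 b=-2 c=0 d=0
S(3/2) = -2

Δ: Δ0=-2, Δ1=-2
row 1: diag=4, rhs=0; c'=1/4, d'=0
back: M1=0
M: M0=0, M1=0, M2=0
seg 0: a=1, c=M0/2=0, d=(M1−M0)/(6·1)=0, b=Δ0−h0·(2M0+M1)/6=-2
seg 1: a=-1, c=M1/2=0, d=(M2−M1)/(6·1)=0, b=Δ1−h1·(2M1+M2)/6=-2
t_q=3/2 → seg 1, τ=1/2; S=-1+-2·τ+0·τ²+0·τ³=-2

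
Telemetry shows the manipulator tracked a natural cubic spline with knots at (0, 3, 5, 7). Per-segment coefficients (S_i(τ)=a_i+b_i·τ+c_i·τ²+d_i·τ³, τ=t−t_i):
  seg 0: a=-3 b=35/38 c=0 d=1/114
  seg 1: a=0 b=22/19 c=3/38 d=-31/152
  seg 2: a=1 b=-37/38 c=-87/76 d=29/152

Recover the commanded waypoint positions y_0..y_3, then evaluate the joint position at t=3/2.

y_0=-3 y_1=0 y_2=1 y_3=-4
S(3/2) = -483/304

y_0 = S_0(0) = a_0 = -3
y_1 = S_1(0) = a_1 = 0
y_2 = S_2(0) = a_2 = 1
y_3 = S_2(2) = -4
t_q=3/2 is in segment 0 (τ=3/2); S_0(τ)=-483/304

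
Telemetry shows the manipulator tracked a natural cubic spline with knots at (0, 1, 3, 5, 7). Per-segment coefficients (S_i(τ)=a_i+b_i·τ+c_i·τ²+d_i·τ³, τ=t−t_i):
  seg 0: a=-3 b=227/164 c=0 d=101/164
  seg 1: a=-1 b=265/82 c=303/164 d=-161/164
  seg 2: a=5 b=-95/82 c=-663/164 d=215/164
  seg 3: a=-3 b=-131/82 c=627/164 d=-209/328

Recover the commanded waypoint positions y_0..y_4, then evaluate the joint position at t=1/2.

y_0=-3 y_1=-1 y_2=5 y_3=-3 y_4=4
S(1/2) = -2927/1312

y_0 = S_0(0) = a_0 = -3
y_1 = S_1(0) = a_1 = -1
y_2 = S_2(0) = a_2 = 5
y_3 = S_3(0) = a_3 = -3
y_4 = S_3(2) = 4
t_q=1/2 is in segment 0 (τ=1/2); S_0(τ)=-2927/1312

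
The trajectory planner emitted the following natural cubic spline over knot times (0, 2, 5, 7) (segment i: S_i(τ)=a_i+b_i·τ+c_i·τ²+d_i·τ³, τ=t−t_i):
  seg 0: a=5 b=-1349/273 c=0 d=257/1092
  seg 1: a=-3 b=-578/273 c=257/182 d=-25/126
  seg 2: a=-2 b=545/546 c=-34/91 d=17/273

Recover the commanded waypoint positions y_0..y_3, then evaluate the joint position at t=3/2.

y_0 = S_0(0) = a_0 = 5
y_1 = S_1(0) = a_1 = -3
y_2 = S_2(0) = a_2 = -2
y_3 = S_2(2) = -1
t_q=3/2 is in segment 0 (τ=3/2); S_0(τ)=-673/416

y_0=5 y_1=-3 y_2=-2 y_3=-1
S(3/2) = -673/416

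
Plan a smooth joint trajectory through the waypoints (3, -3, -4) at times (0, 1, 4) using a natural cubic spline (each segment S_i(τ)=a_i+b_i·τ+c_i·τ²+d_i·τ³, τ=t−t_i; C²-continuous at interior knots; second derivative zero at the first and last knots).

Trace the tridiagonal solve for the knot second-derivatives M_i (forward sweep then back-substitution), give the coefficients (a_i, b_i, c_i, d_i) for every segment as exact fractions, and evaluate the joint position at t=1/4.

Δ: Δ0=-6, Δ1=-1/3
row 1: diag=8, rhs=34; c'=3/8, d'=17/4
back: M1=17/4
M: M0=0, M1=17/4, M2=0
seg 0: a=3, c=M0/2=0, d=(M1−M0)/(6·1)=17/24, b=Δ0−h0·(2M0+M1)/6=-161/24
seg 1: a=-3, c=M1/2=17/8, d=(M2−M1)/(6·3)=-17/72, b=Δ1−h1·(2M1+M2)/6=-55/12
t_q=1/4 → seg 0, τ=1/4; S=3+-161/24·τ+0·τ²+17/24·τ³=683/512

  seg 0: a=3 b=-161/24 c=0 d=17/24
  seg 1: a=-3 b=-55/12 c=17/8 d=-17/72
S(1/4) = 683/512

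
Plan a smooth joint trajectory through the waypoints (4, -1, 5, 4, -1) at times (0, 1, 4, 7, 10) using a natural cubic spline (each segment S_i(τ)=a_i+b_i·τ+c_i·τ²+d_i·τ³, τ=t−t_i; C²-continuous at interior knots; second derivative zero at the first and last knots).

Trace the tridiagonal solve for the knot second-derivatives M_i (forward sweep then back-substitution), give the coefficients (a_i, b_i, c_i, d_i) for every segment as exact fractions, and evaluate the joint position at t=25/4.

Δ: Δ0=-5, Δ1=2, Δ2=-1/3, Δ3=-5/3
row 1: diag=8, rhs=42; c'=3/8, d'=21/4
row 2: denom=12−3·3/8=87/8; d'=(-14−3·21/4)/(87/8)=-238/87
row 3: denom=12−3·8/29=324/29; d'=(-8−3·-238/87)/(324/29)=1/54
back: M3=1/54
back: M2=-238/87−8/29·1/54=-74/27
back: M1=21/4−3/8·-74/27=113/18
M: M0=0, M1=113/18, M2=-74/27, M3=1/54, M4=0
seg 0: a=4, c=M0/2=0, d=(M1−M0)/(6·1)=113/108, b=Δ0−h0·(2M0+M1)/6=-653/108
seg 1: a=-1, c=M1/2=113/36, d=(M2−M1)/(6·3)=-487/972, b=Δ1−h1·(2M1+M2)/6=-157/54
seg 2: a=5, c=M2/2=-37/27, d=(M3−M2)/(6·3)=149/972, b=Δ2−h2·(2M2+M3)/6=259/108
seg 3: a=4, c=M3/2=1/108, d=(M4−M3)/(6·3)=-1/972, b=Δ3−h3·(2M3+M4)/6=-91/54
t_q=25/4 → seg 2, τ=9/4; S=5+259/108·τ+-37/27·τ²+149/972·τ³=3997/768

  seg 0: a=4 b=-653/108 c=0 d=113/108
  seg 1: a=-1 b=-157/54 c=113/36 d=-487/972
  seg 2: a=5 b=259/108 c=-37/27 d=149/972
  seg 3: a=4 b=-91/54 c=1/108 d=-1/972
S(25/4) = 3997/768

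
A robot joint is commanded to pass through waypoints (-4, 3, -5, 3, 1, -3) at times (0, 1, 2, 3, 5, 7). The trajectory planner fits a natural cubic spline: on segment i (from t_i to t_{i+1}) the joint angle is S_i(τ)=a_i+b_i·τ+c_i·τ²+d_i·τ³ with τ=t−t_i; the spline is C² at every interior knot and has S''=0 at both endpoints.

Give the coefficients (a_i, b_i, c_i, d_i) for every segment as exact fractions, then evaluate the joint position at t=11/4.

  seg 0: a=-4 b=3845/314 c=0 d=-1647/314
  seg 1: a=3 b=-548/157 c=-4941/314 d=3525/314
  seg 2: a=-5 b=-403/314 c=2817/157 d=-2719/314
  seg 3: a=3 b=1354/157 c=-2523/314 d=253/157
  seg 4: a=1 b=-656/157 c=513/314 d=-171/628
S(11/4) = 9587/20096

Δ: Δ0=7, Δ1=-8, Δ2=8, Δ3=-1, Δ4=-2
row 1: diag=4, rhs=-90; c'=1/4, d'=-45/2
row 2: denom=4−1·1/4=15/4; d'=(96−1·-45/2)/(15/4)=158/5
row 3: denom=6−1·4/15=86/15; d'=(-54−1·158/5)/(86/15)=-642/43
row 4: denom=8−2·15/43=314/43; d'=(-6−2·-642/43)/(314/43)=513/157
back: M4=513/157
back: M3=-642/43−15/43·513/157=-2523/157
back: M2=158/5−4/15·-2523/157=5634/157
back: M1=-45/2−1/4·5634/157=-4941/157
M: M0=0, M1=-4941/157, M2=5634/157, M3=-2523/157, M4=513/157, M5=0
seg 0: a=-4, c=M0/2=0, d=(M1−M0)/(6·1)=-1647/314, b=Δ0−h0·(2M0+M1)/6=3845/314
seg 1: a=3, c=M1/2=-4941/314, d=(M2−M1)/(6·1)=3525/314, b=Δ1−h1·(2M1+M2)/6=-548/157
seg 2: a=-5, c=M2/2=2817/157, d=(M3−M2)/(6·1)=-2719/314, b=Δ2−h2·(2M2+M3)/6=-403/314
seg 3: a=3, c=M3/2=-2523/314, d=(M4−M3)/(6·2)=253/157, b=Δ3−h3·(2M3+M4)/6=1354/157
seg 4: a=1, c=M4/2=513/314, d=(M5−M4)/(6·2)=-171/628, b=Δ4−h4·(2M4+M5)/6=-656/157
t_q=11/4 → seg 2, τ=3/4; S=-5+-403/314·τ+2817/157·τ²+-2719/314·τ³=9587/20096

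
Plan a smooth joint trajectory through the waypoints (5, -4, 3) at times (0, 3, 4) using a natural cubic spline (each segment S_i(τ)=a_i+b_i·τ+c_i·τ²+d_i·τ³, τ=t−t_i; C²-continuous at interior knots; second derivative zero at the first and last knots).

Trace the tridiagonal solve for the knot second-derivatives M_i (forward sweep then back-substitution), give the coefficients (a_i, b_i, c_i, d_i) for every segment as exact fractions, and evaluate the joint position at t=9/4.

Δ: Δ0=-3, Δ1=7
row 1: diag=8, rhs=60; c'=1/8, d'=15/2
back: M1=15/2
M: M0=0, M1=15/2, M2=0
seg 0: a=5, c=M0/2=0, d=(M1−M0)/(6·3)=5/12, b=Δ0−h0·(2M0+M1)/6=-27/4
seg 1: a=-4, c=M1/2=15/4, d=(M2−M1)/(6·1)=-5/4, b=Δ1−h1·(2M1+M2)/6=9/2
t_q=9/4 → seg 0, τ=9/4; S=5+-27/4·τ+0·τ²+5/12·τ³=-1393/256

  seg 0: a=5 b=-27/4 c=0 d=5/12
  seg 1: a=-4 b=9/2 c=15/4 d=-5/4
S(9/4) = -1393/256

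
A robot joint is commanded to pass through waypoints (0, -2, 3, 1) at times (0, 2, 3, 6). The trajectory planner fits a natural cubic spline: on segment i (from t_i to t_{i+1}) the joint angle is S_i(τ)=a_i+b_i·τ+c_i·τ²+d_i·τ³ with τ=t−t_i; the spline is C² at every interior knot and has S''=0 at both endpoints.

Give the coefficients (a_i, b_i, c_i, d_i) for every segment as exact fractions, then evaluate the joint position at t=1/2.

  seg 0: a=0 b=-463/141 c=0 d=161/282
  seg 1: a=-2 b=503/141 c=161/47 d=-281/141
  seg 2: a=3 b=626/141 c=-120/47 d=40/141
S(1/2) = -1181/752

Δ: Δ0=-1, Δ1=5, Δ2=-2/3
row 1: diag=6, rhs=36; c'=1/6, d'=6
row 2: denom=8−1·1/6=47/6; d'=(-34−1·6)/(47/6)=-240/47
back: M2=-240/47
back: M1=6−1/6·-240/47=322/47
M: M0=0, M1=322/47, M2=-240/47, M3=0
seg 0: a=0, c=M0/2=0, d=(M1−M0)/(6·2)=161/282, b=Δ0−h0·(2M0+M1)/6=-463/141
seg 1: a=-2, c=M1/2=161/47, d=(M2−M1)/(6·1)=-281/141, b=Δ1−h1·(2M1+M2)/6=503/141
seg 2: a=3, c=M2/2=-120/47, d=(M3−M2)/(6·3)=40/141, b=Δ2−h2·(2M2+M3)/6=626/141
t_q=1/2 → seg 0, τ=1/2; S=0+-463/141·τ+0·τ²+161/282·τ³=-1181/752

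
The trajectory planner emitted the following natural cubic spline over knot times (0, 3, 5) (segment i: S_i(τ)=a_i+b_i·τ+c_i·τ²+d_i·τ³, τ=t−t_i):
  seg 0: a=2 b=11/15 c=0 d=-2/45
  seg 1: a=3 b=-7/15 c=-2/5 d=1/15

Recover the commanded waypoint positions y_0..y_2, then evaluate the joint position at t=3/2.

y_0=2 y_1=3 y_2=1
S(3/2) = 59/20

y_0 = S_0(0) = a_0 = 2
y_1 = S_1(0) = a_1 = 3
y_2 = S_1(2) = 1
t_q=3/2 is in segment 0 (τ=3/2); S_0(τ)=59/20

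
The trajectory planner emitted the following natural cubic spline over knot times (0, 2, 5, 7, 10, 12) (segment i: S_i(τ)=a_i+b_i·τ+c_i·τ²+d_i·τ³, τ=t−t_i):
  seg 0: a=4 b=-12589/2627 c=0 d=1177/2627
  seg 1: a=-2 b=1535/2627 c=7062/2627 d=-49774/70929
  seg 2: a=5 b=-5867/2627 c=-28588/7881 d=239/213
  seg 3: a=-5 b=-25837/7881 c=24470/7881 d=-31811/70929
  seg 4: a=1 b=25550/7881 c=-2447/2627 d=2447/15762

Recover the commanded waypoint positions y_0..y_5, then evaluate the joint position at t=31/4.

y_0 = S_0(0) = a_0 = 4
y_1 = S_1(0) = a_1 = -2
y_2 = S_2(0) = a_2 = 5
y_3 = S_3(0) = a_3 = -5
y_4 = S_4(0) = a_4 = 1
y_5 = S_4(2) = 5
t_q=31/4 is in segment 3 (τ=3/4); S_3(τ)=-992203/168128

y_0=4 y_1=-2 y_2=5 y_3=-5 y_4=1 y_5=5
S(31/4) = -992203/168128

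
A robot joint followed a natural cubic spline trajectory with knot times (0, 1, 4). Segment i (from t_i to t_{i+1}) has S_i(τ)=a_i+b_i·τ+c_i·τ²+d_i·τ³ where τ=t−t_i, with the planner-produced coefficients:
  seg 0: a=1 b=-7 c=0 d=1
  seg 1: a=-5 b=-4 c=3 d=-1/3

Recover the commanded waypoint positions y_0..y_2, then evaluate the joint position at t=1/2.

y_0=1 y_1=-5 y_2=1
S(1/2) = -19/8

y_0 = S_0(0) = a_0 = 1
y_1 = S_1(0) = a_1 = -5
y_2 = S_1(3) = 1
t_q=1/2 is in segment 0 (τ=1/2); S_0(τ)=-19/8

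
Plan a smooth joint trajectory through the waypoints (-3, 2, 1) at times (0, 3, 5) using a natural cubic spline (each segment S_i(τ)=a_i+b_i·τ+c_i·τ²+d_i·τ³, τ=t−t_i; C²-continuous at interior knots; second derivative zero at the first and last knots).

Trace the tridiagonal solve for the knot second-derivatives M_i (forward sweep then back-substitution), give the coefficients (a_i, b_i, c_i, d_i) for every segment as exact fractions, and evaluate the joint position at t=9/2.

  seg 0: a=-3 b=139/60 c=0 d=-13/180
  seg 1: a=2 b=11/30 c=-13/20 d=13/120
S(9/2) = 93/64

Δ: Δ0=5/3, Δ1=-1/2
row 1: diag=10, rhs=-13; c'=1/5, d'=-13/10
back: M1=-13/10
M: M0=0, M1=-13/10, M2=0
seg 0: a=-3, c=M0/2=0, d=(M1−M0)/(6·3)=-13/180, b=Δ0−h0·(2M0+M1)/6=139/60
seg 1: a=2, c=M1/2=-13/20, d=(M2−M1)/(6·2)=13/120, b=Δ1−h1·(2M1+M2)/6=11/30
t_q=9/2 → seg 1, τ=3/2; S=2+11/30·τ+-13/20·τ²+13/120·τ³=93/64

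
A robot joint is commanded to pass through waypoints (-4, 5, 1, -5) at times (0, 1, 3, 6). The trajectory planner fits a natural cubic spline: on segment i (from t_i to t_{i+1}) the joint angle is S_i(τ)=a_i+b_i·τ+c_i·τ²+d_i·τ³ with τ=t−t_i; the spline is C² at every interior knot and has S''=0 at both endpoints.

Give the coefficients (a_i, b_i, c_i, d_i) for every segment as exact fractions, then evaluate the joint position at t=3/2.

Δ: Δ0=9, Δ1=-2, Δ2=-2
row 1: diag=6, rhs=-66; c'=1/3, d'=-11
row 2: denom=10−2·1/3=28/3; d'=(0−2·-11)/(28/3)=33/14
back: M2=33/14
back: M1=-11−1/3·33/14=-165/14
M: M0=0, M1=-165/14, M2=33/14, M3=0
seg 0: a=-4, c=M0/2=0, d=(M1−M0)/(6·1)=-55/28, b=Δ0−h0·(2M0+M1)/6=307/28
seg 1: a=5, c=M1/2=-165/28, d=(M2−M1)/(6·2)=33/28, b=Δ1−h1·(2M1+M2)/6=71/14
seg 2: a=1, c=M2/2=33/28, d=(M3−M2)/(6·3)=-11/84, b=Δ2−h2·(2M2+M3)/6=-61/14
t_q=3/2 → seg 1, τ=1/2; S=5+71/14·τ+-165/28·τ²+33/28·τ³=1391/224

  seg 0: a=-4 b=307/28 c=0 d=-55/28
  seg 1: a=5 b=71/14 c=-165/28 d=33/28
  seg 2: a=1 b=-61/14 c=33/28 d=-11/84
S(3/2) = 1391/224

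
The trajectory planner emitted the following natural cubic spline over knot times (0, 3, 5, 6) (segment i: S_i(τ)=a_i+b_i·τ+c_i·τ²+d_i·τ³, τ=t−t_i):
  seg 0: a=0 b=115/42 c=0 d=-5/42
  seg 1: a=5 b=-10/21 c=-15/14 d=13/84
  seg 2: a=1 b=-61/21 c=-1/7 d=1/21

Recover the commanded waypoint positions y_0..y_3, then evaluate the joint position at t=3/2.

y_0 = S_0(0) = a_0 = 0
y_1 = S_1(0) = a_1 = 5
y_2 = S_2(0) = a_2 = 1
y_3 = S_2(1) = -2
t_q=3/2 is in segment 0 (τ=3/2); S_0(τ)=415/112

y_0=0 y_1=5 y_2=1 y_3=-2
S(3/2) = 415/112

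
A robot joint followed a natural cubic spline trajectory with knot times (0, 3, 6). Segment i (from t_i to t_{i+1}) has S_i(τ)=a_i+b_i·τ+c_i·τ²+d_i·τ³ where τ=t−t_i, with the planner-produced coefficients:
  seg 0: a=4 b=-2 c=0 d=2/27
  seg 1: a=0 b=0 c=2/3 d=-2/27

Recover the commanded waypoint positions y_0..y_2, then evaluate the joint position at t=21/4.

y_0=4 y_1=0 y_2=4
S(21/4) = 81/32

y_0 = S_0(0) = a_0 = 4
y_1 = S_1(0) = a_1 = 0
y_2 = S_1(3) = 4
t_q=21/4 is in segment 1 (τ=9/4); S_1(τ)=81/32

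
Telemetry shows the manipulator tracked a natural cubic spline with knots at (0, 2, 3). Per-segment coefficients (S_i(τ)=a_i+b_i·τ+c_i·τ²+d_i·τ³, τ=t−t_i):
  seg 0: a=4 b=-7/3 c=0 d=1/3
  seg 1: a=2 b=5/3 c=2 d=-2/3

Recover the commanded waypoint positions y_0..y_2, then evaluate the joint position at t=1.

y_0 = S_0(0) = a_0 = 4
y_1 = S_1(0) = a_1 = 2
y_2 = S_1(1) = 5
t_q=1 is in segment 0 (τ=1); S_0(τ)=2

y_0=4 y_1=2 y_2=5
S(1) = 2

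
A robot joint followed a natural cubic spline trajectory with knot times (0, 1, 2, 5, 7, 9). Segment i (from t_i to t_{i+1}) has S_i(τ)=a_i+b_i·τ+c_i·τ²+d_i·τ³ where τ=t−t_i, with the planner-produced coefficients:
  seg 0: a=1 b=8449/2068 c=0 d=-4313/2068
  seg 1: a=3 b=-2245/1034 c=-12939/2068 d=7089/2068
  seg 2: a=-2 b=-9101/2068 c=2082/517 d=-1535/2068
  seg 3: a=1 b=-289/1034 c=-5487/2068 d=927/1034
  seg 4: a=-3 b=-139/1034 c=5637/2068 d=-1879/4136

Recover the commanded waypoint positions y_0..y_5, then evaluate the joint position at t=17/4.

y_0 = S_0(0) = a_0 = 1
y_1 = S_1(0) = a_1 = 3
y_2 = S_2(0) = a_2 = -2
y_3 = S_3(0) = a_3 = 1
y_4 = S_4(0) = a_4 = -3
y_5 = S_4(2) = 4
t_q=17/4 is in segment 2 (τ=9/4); S_2(τ)=4009/132352

y_0=1 y_1=3 y_2=-2 y_3=1 y_4=-3 y_5=4
S(17/4) = 4009/132352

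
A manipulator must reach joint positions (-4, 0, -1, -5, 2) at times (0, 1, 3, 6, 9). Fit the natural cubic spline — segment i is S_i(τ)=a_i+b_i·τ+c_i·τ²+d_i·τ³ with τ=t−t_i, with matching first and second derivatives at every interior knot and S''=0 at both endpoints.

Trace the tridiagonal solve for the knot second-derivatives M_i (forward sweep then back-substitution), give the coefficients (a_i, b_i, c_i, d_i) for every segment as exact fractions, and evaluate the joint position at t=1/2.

  seg 0: a=-4 b=1953/412 c=0 d=-305/412
  seg 1: a=0 b=519/206 c=-915/412 d=293/824
  seg 2: a=-1 b=-216/103 c=-9/103 d=317/2781
  seg 3: a=-5 b=47/103 c=290/309 d=-290/2781
S(1/2) = -5677/3296

Δ: Δ0=4, Δ1=-1/2, Δ2=-4/3, Δ3=7/3
row 1: diag=6, rhs=-27; c'=1/3, d'=-9/2
row 2: denom=10−2·1/3=28/3; d'=(-5−2·-9/2)/(28/3)=3/7
row 3: denom=12−3·9/28=309/28; d'=(22−3·3/7)/(309/28)=580/309
back: M3=580/309
back: M2=3/7−9/28·580/309=-18/103
back: M1=-9/2−1/3·-18/103=-915/206
M: M0=0, M1=-915/206, M2=-18/103, M3=580/309, M4=0
seg 0: a=-4, c=M0/2=0, d=(M1−M0)/(6·1)=-305/412, b=Δ0−h0·(2M0+M1)/6=1953/412
seg 1: a=0, c=M1/2=-915/412, d=(M2−M1)/(6·2)=293/824, b=Δ1−h1·(2M1+M2)/6=519/206
seg 2: a=-1, c=M2/2=-9/103, d=(M3−M2)/(6·3)=317/2781, b=Δ2−h2·(2M2+M3)/6=-216/103
seg 3: a=-5, c=M3/2=290/309, d=(M4−M3)/(6·3)=-290/2781, b=Δ3−h3·(2M3+M4)/6=47/103
t_q=1/2 → seg 0, τ=1/2; S=-4+1953/412·τ+0·τ²+-305/412·τ³=-5677/3296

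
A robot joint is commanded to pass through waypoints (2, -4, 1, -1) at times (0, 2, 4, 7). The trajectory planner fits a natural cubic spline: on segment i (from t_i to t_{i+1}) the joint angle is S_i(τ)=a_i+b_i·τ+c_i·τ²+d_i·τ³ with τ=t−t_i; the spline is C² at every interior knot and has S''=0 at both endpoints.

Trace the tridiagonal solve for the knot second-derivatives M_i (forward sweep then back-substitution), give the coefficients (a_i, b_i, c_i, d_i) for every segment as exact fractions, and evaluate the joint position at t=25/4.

  seg 0: a=2 b=-263/57 c=0 d=23/57
  seg 1: a=-4 b=13/57 c=46/19 d=-293/456
  seg 2: a=1 b=251/114 c=-109/76 d=109/684
S(25/4) = 2473/4864

Δ: Δ0=-3, Δ1=5/2, Δ2=-2/3
row 1: diag=8, rhs=33; c'=1/4, d'=33/8
row 2: denom=10−2·1/4=19/2; d'=(-19−2·33/8)/(19/2)=-109/38
back: M2=-109/38
back: M1=33/8−1/4·-109/38=92/19
M: M0=0, M1=92/19, M2=-109/38, M3=0
seg 0: a=2, c=M0/2=0, d=(M1−M0)/(6·2)=23/57, b=Δ0−h0·(2M0+M1)/6=-263/57
seg 1: a=-4, c=M1/2=46/19, d=(M2−M1)/(6·2)=-293/456, b=Δ1−h1·(2M1+M2)/6=13/57
seg 2: a=1, c=M2/2=-109/76, d=(M3−M2)/(6·3)=109/684, b=Δ2−h2·(2M2+M3)/6=251/114
t_q=25/4 → seg 2, τ=9/4; S=1+251/114·τ+-109/76·τ²+109/684·τ³=2473/4864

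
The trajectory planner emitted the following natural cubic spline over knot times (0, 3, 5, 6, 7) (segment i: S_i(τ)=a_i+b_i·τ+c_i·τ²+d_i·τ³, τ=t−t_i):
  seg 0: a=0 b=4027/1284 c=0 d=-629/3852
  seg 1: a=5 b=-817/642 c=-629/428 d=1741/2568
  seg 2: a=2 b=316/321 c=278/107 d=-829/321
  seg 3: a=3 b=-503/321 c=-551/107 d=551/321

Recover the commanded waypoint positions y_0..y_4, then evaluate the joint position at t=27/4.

y_0=0 y_1=5 y_2=2 y_3=3 y_4=-2
S(27/4) = -2381/6848

y_0 = S_0(0) = a_0 = 0
y_1 = S_1(0) = a_1 = 5
y_2 = S_2(0) = a_2 = 2
y_3 = S_3(0) = a_3 = 3
y_4 = S_3(1) = -2
t_q=27/4 is in segment 3 (τ=3/4); S_3(τ)=-2381/6848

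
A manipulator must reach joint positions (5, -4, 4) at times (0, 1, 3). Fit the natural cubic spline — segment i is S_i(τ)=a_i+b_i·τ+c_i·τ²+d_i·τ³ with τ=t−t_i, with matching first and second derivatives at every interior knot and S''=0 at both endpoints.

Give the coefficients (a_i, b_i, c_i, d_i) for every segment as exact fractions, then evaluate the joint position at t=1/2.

Δ: Δ0=-9, Δ1=4
row 1: diag=6, rhs=78; c'=1/3, d'=13
back: M1=13
M: M0=0, M1=13, M2=0
seg 0: a=5, c=M0/2=0, d=(M1−M0)/(6·1)=13/6, b=Δ0−h0·(2M0+M1)/6=-67/6
seg 1: a=-4, c=M1/2=13/2, d=(M2−M1)/(6·2)=-13/12, b=Δ1−h1·(2M1+M2)/6=-14/3
t_q=1/2 → seg 0, τ=1/2; S=5+-67/6·τ+0·τ²+13/6·τ³=-5/16

  seg 0: a=5 b=-67/6 c=0 d=13/6
  seg 1: a=-4 b=-14/3 c=13/2 d=-13/12
S(1/2) = -5/16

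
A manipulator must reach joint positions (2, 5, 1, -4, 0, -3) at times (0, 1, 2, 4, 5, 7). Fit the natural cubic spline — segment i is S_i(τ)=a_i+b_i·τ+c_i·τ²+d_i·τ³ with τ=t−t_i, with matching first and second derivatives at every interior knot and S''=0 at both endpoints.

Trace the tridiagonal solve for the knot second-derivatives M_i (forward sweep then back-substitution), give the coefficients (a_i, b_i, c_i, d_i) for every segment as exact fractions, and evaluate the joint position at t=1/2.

Δ: Δ0=3, Δ1=-4, Δ2=-5/2, Δ3=4, Δ4=-3/2
row 1: diag=4, rhs=-42; c'=1/4, d'=-21/2
row 2: denom=6−1·1/4=23/4; d'=(9−1·-21/2)/(23/4)=78/23
row 3: denom=6−2·8/23=122/23; d'=(39−2·78/23)/(122/23)=741/122
row 4: denom=6−1·23/122=709/122; d'=(-33−1·741/122)/(709/122)=-4767/709
back: M4=-4767/709
back: M3=741/122−23/122·-4767/709=5205/709
back: M2=78/23−8/23·5205/709=594/709
back: M1=-21/2−1/4·594/709=-7593/709
M: M0=0, M1=-7593/709, M2=594/709, M3=5205/709, M4=-4767/709, M5=0
seg 0: a=2, c=M0/2=0, d=(M1−M0)/(6·1)=-2531/1418, b=Δ0−h0·(2M0+M1)/6=6785/1418
seg 1: a=5, c=M1/2=-7593/1418, d=(M2−M1)/(6·1)=2729/1418, b=Δ1−h1·(2M1+M2)/6=-404/709
seg 2: a=1, c=M2/2=297/709, d=(M3−M2)/(6·2)=1537/2836, b=Δ2−h2·(2M2+M3)/6=-7807/1418
seg 3: a=-4, c=M3/2=5205/1418, d=(M4−M3)/(6·1)=-1662/709, b=Δ3−h3·(2M3+M4)/6=3791/1418
seg 4: a=0, c=M4/2=-4767/1418, d=(M5−M4)/(6·2)=1589/2836, b=Δ4−h4·(2M4+M5)/6=4229/1418
t_q=1/2 → seg 0, τ=1/2; S=2+6785/1418·τ+0·τ²+-2531/1418·τ³=47297/11344

  seg 0: a=2 b=6785/1418 c=0 d=-2531/1418
  seg 1: a=5 b=-404/709 c=-7593/1418 d=2729/1418
  seg 2: a=1 b=-7807/1418 c=297/709 d=1537/2836
  seg 3: a=-4 b=3791/1418 c=5205/1418 d=-1662/709
  seg 4: a=0 b=4229/1418 c=-4767/1418 d=1589/2836
S(1/2) = 47297/11344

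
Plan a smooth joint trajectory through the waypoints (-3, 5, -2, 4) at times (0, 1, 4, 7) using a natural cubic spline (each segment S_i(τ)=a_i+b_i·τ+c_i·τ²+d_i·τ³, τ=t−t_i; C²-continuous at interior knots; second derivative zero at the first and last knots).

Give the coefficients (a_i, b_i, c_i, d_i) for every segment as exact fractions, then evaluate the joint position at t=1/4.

  seg 0: a=-3 b=833/87 c=0 d=-137/87
  seg 1: a=5 b=422/87 c=-137/29 d=608/783
  seg 2: a=-2 b=-220/87 c=197/87 d=-197/783
S(1/4) = -1171/1856

Δ: Δ0=8, Δ1=-7/3, Δ2=2
row 1: diag=8, rhs=-62; c'=3/8, d'=-31/4
row 2: denom=12−3·3/8=87/8; d'=(26−3·-31/4)/(87/8)=394/87
back: M2=394/87
back: M1=-31/4−3/8·394/87=-274/29
M: M0=0, M1=-274/29, M2=394/87, M3=0
seg 0: a=-3, c=M0/2=0, d=(M1−M0)/(6·1)=-137/87, b=Δ0−h0·(2M0+M1)/6=833/87
seg 1: a=5, c=M1/2=-137/29, d=(M2−M1)/(6·3)=608/783, b=Δ1−h1·(2M1+M2)/6=422/87
seg 2: a=-2, c=M2/2=197/87, d=(M3−M2)/(6·3)=-197/783, b=Δ2−h2·(2M2+M3)/6=-220/87
t_q=1/4 → seg 0, τ=1/4; S=-3+833/87·τ+0·τ²+-137/87·τ³=-1171/1856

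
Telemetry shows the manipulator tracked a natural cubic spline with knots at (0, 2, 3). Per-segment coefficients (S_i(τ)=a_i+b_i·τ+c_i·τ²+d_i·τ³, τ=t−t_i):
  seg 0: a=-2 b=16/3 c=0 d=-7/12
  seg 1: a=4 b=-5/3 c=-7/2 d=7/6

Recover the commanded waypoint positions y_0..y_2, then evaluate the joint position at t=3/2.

y_0 = S_0(0) = a_0 = -2
y_1 = S_1(0) = a_1 = 4
y_2 = S_1(1) = 0
t_q=3/2 is in segment 0 (τ=3/2); S_0(τ)=129/32

y_0=-2 y_1=4 y_2=0
S(3/2) = 129/32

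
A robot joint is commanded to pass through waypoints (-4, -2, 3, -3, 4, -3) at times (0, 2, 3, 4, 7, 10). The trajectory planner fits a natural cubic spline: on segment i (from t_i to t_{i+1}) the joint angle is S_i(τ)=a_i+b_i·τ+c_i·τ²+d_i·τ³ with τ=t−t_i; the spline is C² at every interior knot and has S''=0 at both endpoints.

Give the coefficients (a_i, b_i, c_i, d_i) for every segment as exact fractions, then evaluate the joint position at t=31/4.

Δ: Δ0=1, Δ1=5, Δ2=-6, Δ3=7/3, Δ4=-7/3
row 1: diag=6, rhs=24; c'=1/6, d'=4
row 2: denom=4−1·1/6=23/6; d'=(-66−1·4)/(23/6)=-420/23
row 3: denom=8−1·6/23=178/23; d'=(50−1·-420/23)/(178/23)=785/89
row 4: denom=12−3·69/178=1929/178; d'=(-28−3·785/89)/(1929/178)=-9694/1929
back: M4=-9694/1929
back: M3=785/89−69/178·-9694/1929=6924/643
back: M2=-420/23−6/23·6924/643=-13548/643
back: M1=4−1/6·-13548/643=4830/643
M: M0=0, M1=4830/643, M2=-13548/643, M3=6924/643, M4=-9694/1929, M5=0
seg 0: a=-4, c=M0/2=0, d=(M1−M0)/(6·2)=805/1286, b=Δ0−h0·(2M0+M1)/6=-967/643
seg 1: a=-2, c=M1/2=2415/643, d=(M2−M1)/(6·1)=-3063/643, b=Δ1−h1·(2M1+M2)/6=3863/643
seg 2: a=3, c=M2/2=-6774/643, d=(M3−M2)/(6·1)=3412/643, b=Δ2−h2·(2M2+M3)/6=-496/643
seg 3: a=-3, c=M3/2=3462/643, d=(M4−M3)/(6·3)=-15233/17361, b=Δ3−h3·(2M3+M4)/6=-3808/643
seg 4: a=4, c=M4/2=-4847/1929, d=(M5−M4)/(6·3)=4847/17361, b=Δ4−h4·(2M4+M5)/6=1731/643
t_q=31/4 → seg 4, τ=3/4; S=4+1731/643·τ+-4847/1929·τ²+4847/17361·τ³=194379/41152

  seg 0: a=-4 b=-967/643 c=0 d=805/1286
  seg 1: a=-2 b=3863/643 c=2415/643 d=-3063/643
  seg 2: a=3 b=-496/643 c=-6774/643 d=3412/643
  seg 3: a=-3 b=-3808/643 c=3462/643 d=-15233/17361
  seg 4: a=4 b=1731/643 c=-4847/1929 d=4847/17361
S(31/4) = 194379/41152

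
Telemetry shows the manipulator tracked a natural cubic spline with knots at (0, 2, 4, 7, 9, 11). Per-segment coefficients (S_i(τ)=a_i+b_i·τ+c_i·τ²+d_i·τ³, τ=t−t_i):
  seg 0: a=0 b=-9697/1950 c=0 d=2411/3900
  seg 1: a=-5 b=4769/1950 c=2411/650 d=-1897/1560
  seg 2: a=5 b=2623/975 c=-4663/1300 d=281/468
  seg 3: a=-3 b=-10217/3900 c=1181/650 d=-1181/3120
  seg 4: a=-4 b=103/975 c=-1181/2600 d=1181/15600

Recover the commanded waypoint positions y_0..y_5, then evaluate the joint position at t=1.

y_0=0 y_1=-5 y_2=5 y_3=-3 y_4=-4 y_5=-5
S(1) = -5661/1300

y_0 = S_0(0) = a_0 = 0
y_1 = S_1(0) = a_1 = -5
y_2 = S_2(0) = a_2 = 5
y_3 = S_3(0) = a_3 = -3
y_4 = S_4(0) = a_4 = -4
y_5 = S_4(2) = -5
t_q=1 is in segment 0 (τ=1); S_0(τ)=-5661/1300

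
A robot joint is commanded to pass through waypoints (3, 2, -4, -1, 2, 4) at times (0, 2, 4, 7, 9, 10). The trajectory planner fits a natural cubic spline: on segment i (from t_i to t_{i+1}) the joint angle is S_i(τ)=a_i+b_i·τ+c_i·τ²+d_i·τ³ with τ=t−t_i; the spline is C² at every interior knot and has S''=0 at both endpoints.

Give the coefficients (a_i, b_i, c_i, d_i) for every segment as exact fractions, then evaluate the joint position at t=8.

  seg 0: a=3 b=745/1912 c=0 d=-1701/7648
  seg 1: a=2 b=-2179/956 c=-5103/3824 d=3725/7648
  seg 2: a=-4 b=-3389/1912 c=759/478 d=-423/1912
  seg 3: a=-1 b=1703/956 c=-771/1912 d=251/1912
  seg 4: a=2 b=1667/956 c=735/1912 d=-245/1912
S(8) = 487/956

Δ: Δ0=-1/2, Δ1=-3, Δ2=1, Δ3=3/2, Δ4=2
row 1: diag=8, rhs=-15; c'=1/4, d'=-15/8
row 2: denom=10−2·1/4=19/2; d'=(24−2·-15/8)/(19/2)=111/38
row 3: denom=10−3·6/19=172/19; d'=(3−3·111/38)/(172/19)=-219/344
row 4: denom=6−2·19/86=239/43; d'=(3−2·-219/344)/(239/43)=735/956
back: M4=735/956
back: M3=-219/344−19/86·735/956=-771/956
back: M2=111/38−6/19·-771/956=759/239
back: M1=-15/8−1/4·759/239=-5103/1912
M: M0=0, M1=-5103/1912, M2=759/239, M3=-771/956, M4=735/956, M5=0
seg 0: a=3, c=M0/2=0, d=(M1−M0)/(6·2)=-1701/7648, b=Δ0−h0·(2M0+M1)/6=745/1912
seg 1: a=2, c=M1/2=-5103/3824, d=(M2−M1)/(6·2)=3725/7648, b=Δ1−h1·(2M1+M2)/6=-2179/956
seg 2: a=-4, c=M2/2=759/478, d=(M3−M2)/(6·3)=-423/1912, b=Δ2−h2·(2M2+M3)/6=-3389/1912
seg 3: a=-1, c=M3/2=-771/1912, d=(M4−M3)/(6·2)=251/1912, b=Δ3−h3·(2M3+M4)/6=1703/956
seg 4: a=2, c=M4/2=735/1912, d=(M5−M4)/(6·1)=-245/1912, b=Δ4−h4·(2M4+M5)/6=1667/956
t_q=8 → seg 3, τ=1; S=-1+1703/956·τ+-771/1912·τ²+251/1912·τ³=487/956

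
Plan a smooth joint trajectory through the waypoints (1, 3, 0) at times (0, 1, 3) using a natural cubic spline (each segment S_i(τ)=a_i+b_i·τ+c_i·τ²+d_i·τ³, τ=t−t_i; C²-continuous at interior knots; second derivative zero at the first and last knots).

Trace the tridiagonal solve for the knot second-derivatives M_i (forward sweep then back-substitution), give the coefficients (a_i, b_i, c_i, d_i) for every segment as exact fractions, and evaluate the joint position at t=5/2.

  seg 0: a=1 b=31/12 c=0 d=-7/12
  seg 1: a=3 b=5/6 c=-7/4 d=7/24
S(5/2) = 83/64

Δ: Δ0=2, Δ1=-3/2
row 1: diag=6, rhs=-21; c'=1/3, d'=-7/2
back: M1=-7/2
M: M0=0, M1=-7/2, M2=0
seg 0: a=1, c=M0/2=0, d=(M1−M0)/(6·1)=-7/12, b=Δ0−h0·(2M0+M1)/6=31/12
seg 1: a=3, c=M1/2=-7/4, d=(M2−M1)/(6·2)=7/24, b=Δ1−h1·(2M1+M2)/6=5/6
t_q=5/2 → seg 1, τ=3/2; S=3+5/6·τ+-7/4·τ²+7/24·τ³=83/64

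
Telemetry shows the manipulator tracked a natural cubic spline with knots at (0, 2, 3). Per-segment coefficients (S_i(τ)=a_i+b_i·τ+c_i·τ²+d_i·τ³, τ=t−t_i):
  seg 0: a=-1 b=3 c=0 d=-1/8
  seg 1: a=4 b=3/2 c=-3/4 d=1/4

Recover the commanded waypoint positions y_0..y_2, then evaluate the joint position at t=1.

y_0=-1 y_1=4 y_2=5
S(1) = 15/8

y_0 = S_0(0) = a_0 = -1
y_1 = S_1(0) = a_1 = 4
y_2 = S_1(1) = 5
t_q=1 is in segment 0 (τ=1); S_0(τ)=15/8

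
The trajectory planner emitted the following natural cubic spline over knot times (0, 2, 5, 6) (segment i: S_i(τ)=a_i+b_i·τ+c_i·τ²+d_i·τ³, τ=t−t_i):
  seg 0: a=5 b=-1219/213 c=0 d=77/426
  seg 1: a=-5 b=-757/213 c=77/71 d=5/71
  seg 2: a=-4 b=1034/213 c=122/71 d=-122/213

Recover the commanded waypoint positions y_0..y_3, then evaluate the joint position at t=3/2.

y_0 = S_0(0) = a_0 = 5
y_1 = S_1(0) = a_1 = -5
y_2 = S_2(0) = a_2 = -4
y_3 = S_2(1) = 2
t_q=3/2 is in segment 0 (τ=3/2); S_0(τ)=-3379/1136

y_0=5 y_1=-5 y_2=-4 y_3=2
S(3/2) = -3379/1136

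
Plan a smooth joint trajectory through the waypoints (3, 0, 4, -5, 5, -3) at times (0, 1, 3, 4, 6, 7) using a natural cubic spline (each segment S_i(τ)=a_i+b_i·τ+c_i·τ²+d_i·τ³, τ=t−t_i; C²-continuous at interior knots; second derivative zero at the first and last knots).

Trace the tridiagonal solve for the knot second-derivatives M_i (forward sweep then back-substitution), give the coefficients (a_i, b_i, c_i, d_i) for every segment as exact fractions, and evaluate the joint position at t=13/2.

Δ: Δ0=-3, Δ1=2, Δ2=-9, Δ3=5, Δ4=-8
row 1: diag=6, rhs=30; c'=1/3, d'=5
row 2: denom=6−2·1/3=16/3; d'=(-66−2·5)/(16/3)=-57/4
row 3: denom=6−1·3/16=93/16; d'=(84−1·-57/4)/(93/16)=524/31
row 4: denom=6−2·32/93=494/93; d'=(-78−2·524/31)/(494/93)=-5199/247
back: M4=-5199/247
back: M3=524/31−32/93·-5199/247=5964/247
back: M2=-57/4−3/16·5964/247=-4638/247
back: M1=5−1/3·-4638/247=2781/247
M: M0=0, M1=2781/247, M2=-4638/247, M3=5964/247, M4=-5199/247, M5=0
seg 0: a=3, c=M0/2=0, d=(M1−M0)/(6·1)=927/494, b=Δ0−h0·(2M0+M1)/6=-2409/494
seg 1: a=0, c=M1/2=2781/494, d=(M2−M1)/(6·2)=-2473/988, b=Δ1−h1·(2M1+M2)/6=186/247
seg 2: a=4, c=M2/2=-2319/247, d=(M3−M2)/(6·1)=93/13, b=Δ2−h2·(2M2+M3)/6=-1671/247
seg 3: a=-5, c=M3/2=2982/247, d=(M4−M3)/(6·2)=-3721/988, b=Δ3−h3·(2M3+M4)/6=-1008/247
seg 4: a=5, c=M4/2=-5199/494, d=(M5−M4)/(6·1)=1733/494, b=Δ4−h4·(2M4+M5)/6=-243/247
t_q=13/2 → seg 4, τ=1/2; S=5+-243/247·τ+-5199/494·τ²+1733/494·τ³=9151/3952

  seg 0: a=3 b=-2409/494 c=0 d=927/494
  seg 1: a=0 b=186/247 c=2781/494 d=-2473/988
  seg 2: a=4 b=-1671/247 c=-2319/247 d=93/13
  seg 3: a=-5 b=-1008/247 c=2982/247 d=-3721/988
  seg 4: a=5 b=-243/247 c=-5199/494 d=1733/494
S(13/2) = 9151/3952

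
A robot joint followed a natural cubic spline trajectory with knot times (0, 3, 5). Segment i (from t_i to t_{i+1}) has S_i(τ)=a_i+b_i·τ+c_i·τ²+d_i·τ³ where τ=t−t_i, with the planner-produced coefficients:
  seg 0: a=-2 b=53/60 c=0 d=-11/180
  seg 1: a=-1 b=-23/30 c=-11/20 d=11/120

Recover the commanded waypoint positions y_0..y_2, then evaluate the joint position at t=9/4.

y_0 = S_0(0) = a_0 = -2
y_1 = S_1(0) = a_1 = -1
y_2 = S_1(2) = -4
t_q=9/4 is in segment 0 (τ=9/4); S_0(τ)=-907/1280

y_0=-2 y_1=-1 y_2=-4
S(9/4) = -907/1280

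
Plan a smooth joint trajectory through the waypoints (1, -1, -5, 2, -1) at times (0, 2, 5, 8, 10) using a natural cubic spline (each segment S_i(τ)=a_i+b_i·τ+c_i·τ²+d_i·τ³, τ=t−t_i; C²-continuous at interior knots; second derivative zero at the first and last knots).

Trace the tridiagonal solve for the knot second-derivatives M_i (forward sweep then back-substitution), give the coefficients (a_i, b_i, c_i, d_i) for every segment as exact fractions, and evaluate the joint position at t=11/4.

Δ: Δ0=-1, Δ1=-4/3, Δ2=7/3, Δ3=-3/2
row 1: diag=10, rhs=-2; c'=3/10, d'=-1/5
row 2: denom=12−3·3/10=111/10; d'=(22−3·-1/5)/(111/10)=226/111
row 3: denom=10−3·10/37=340/37; d'=(-23−3·226/111)/(340/37)=-1077/340
back: M3=-1077/340
back: M2=226/111−10/37·-1077/340=295/102
back: M1=-1/5−3/10·295/102=-363/340
M: M0=0, M1=-363/340, M2=295/102, M3=-1077/340, M4=0
seg 0: a=1, c=M0/2=0, d=(M1−M0)/(6·2)=-121/1360, b=Δ0−h0·(2M0+M1)/6=-219/340
seg 1: a=-1, c=M1/2=-363/680, d=(M2−M1)/(6·3)=4039/18360, b=Δ1−h1·(2M1+M2)/6=-291/170
seg 2: a=-5, c=M2/2=295/204, d=(M3−M2)/(6·3)=-6181/18360, b=Δ2−h2·(2M2+M3)/6=41/40
seg 3: a=2, c=M3/2=-1077/680, d=(M4−M3)/(6·2)=359/1360, b=Δ3−h3·(2M3+M4)/6=52/85
t_q=11/4 → seg 1, τ=3/4; S=-1+-291/170·τ+-363/680·τ²+4039/18360·τ³=-108421/43520

  seg 0: a=1 b=-219/340 c=0 d=-121/1360
  seg 1: a=-1 b=-291/170 c=-363/680 d=4039/18360
  seg 2: a=-5 b=41/40 c=295/204 d=-6181/18360
  seg 3: a=2 b=52/85 c=-1077/680 d=359/1360
S(11/4) = -108421/43520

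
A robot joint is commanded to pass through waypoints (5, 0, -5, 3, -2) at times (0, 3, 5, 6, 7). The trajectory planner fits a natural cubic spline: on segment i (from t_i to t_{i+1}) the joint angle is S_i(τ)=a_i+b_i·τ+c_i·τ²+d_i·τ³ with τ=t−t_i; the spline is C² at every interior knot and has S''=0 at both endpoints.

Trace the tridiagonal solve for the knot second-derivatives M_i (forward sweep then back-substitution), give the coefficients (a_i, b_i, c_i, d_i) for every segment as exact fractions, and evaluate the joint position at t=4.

Δ: Δ0=-5/3, Δ1=-5/2, Δ2=8, Δ3=-5
row 1: diag=10, rhs=-5; c'=1/5, d'=-1/2
row 2: denom=6−2·1/5=28/5; d'=(63−2·-1/2)/(28/5)=80/7
row 3: denom=4−1·5/28=107/28; d'=(-78−1·80/7)/(107/28)=-2504/107
back: M3=-2504/107
back: M2=80/7−5/28·-2504/107=1670/107
back: M1=-1/2−1/5·1670/107=-775/214
M: M0=0, M1=-775/214, M2=1670/107, M3=-2504/107, M4=0
seg 0: a=5, c=M0/2=0, d=(M1−M0)/(6·3)=-775/3852, b=Δ0−h0·(2M0+M1)/6=185/1284
seg 1: a=0, c=M1/2=-775/428, d=(M2−M1)/(6·2)=4115/2568, b=Δ1−h1·(2M1+M2)/6=-3395/642
seg 2: a=-5, c=M2/2=835/107, d=(M3−M2)/(6·1)=-2087/321, b=Δ2−h2·(2M2+M3)/6=2150/321
seg 3: a=3, c=M3/2=-1252/107, d=(M4−M3)/(6·1)=1252/321, b=Δ3−h3·(2M3+M4)/6=899/321
t_q=4 → seg 1, τ=1; S=0+-3395/642·τ+-775/428·τ²+4115/2568·τ³=-4705/856

  seg 0: a=5 b=185/1284 c=0 d=-775/3852
  seg 1: a=0 b=-3395/642 c=-775/428 d=4115/2568
  seg 2: a=-5 b=2150/321 c=835/107 d=-2087/321
  seg 3: a=3 b=899/321 c=-1252/107 d=1252/321
S(4) = -4705/856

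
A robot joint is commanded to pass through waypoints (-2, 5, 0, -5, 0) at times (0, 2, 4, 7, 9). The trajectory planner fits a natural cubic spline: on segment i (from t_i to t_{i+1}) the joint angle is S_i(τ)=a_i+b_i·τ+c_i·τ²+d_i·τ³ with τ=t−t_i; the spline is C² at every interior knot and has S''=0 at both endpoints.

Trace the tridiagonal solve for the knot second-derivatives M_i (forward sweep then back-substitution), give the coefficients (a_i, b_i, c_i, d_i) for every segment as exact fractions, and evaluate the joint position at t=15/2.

  seg 0: a=-2 b=5225/1032 c=0 d=-1613/4128
  seg 1: a=5 b=193/516 c=-1613/688 d=1873/4128
  seg 2: a=0 b=-3673/1032 c=65/172 d=29/344
  seg 3: a=-5 b=127/129 c=391/344 d=-391/2064
S(15/2) = -23377/5504

Δ: Δ0=7/2, Δ1=-5/2, Δ2=-5/3, Δ3=5/2
row 1: diag=8, rhs=-36; c'=1/4, d'=-9/2
row 2: denom=10−2·1/4=19/2; d'=(5−2·-9/2)/(19/2)=28/19
row 3: denom=10−3·6/19=172/19; d'=(25−3·28/19)/(172/19)=391/172
back: M3=391/172
back: M2=28/19−6/19·391/172=65/86
back: M1=-9/2−1/4·65/86=-1613/344
M: M0=0, M1=-1613/344, M2=65/86, M3=391/172, M4=0
seg 0: a=-2, c=M0/2=0, d=(M1−M0)/(6·2)=-1613/4128, b=Δ0−h0·(2M0+M1)/6=5225/1032
seg 1: a=5, c=M1/2=-1613/688, d=(M2−M1)/(6·2)=1873/4128, b=Δ1−h1·(2M1+M2)/6=193/516
seg 2: a=0, c=M2/2=65/172, d=(M3−M2)/(6·3)=29/344, b=Δ2−h2·(2M2+M3)/6=-3673/1032
seg 3: a=-5, c=M3/2=391/344, d=(M4−M3)/(6·2)=-391/2064, b=Δ3−h3·(2M3+M4)/6=127/129
t_q=15/2 → seg 3, τ=1/2; S=-5+127/129·τ+391/344·τ²+-391/2064·τ³=-23377/5504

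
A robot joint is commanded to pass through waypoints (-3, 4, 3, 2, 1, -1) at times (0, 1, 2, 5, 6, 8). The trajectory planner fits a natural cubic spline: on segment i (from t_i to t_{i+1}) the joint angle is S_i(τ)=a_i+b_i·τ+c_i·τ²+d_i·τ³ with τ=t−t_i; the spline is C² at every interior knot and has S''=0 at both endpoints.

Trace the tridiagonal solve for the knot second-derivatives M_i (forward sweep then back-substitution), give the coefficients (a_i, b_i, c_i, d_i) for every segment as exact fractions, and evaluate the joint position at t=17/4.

Δ: Δ0=7, Δ1=-1, Δ2=-1/3, Δ3=-1, Δ4=-1
row 1: diag=4, rhs=-48; c'=1/4, d'=-12
row 2: denom=8−1·1/4=31/4; d'=(4−1·-12)/(31/4)=64/31
row 3: denom=8−3·12/31=212/31; d'=(-4−3·64/31)/(212/31)=-79/53
row 4: denom=6−1·31/212=1241/212; d'=(0−1·-79/53)/(1241/212)=316/1241
back: M4=316/1241
back: M3=-79/53−31/212·316/1241=-1896/1241
back: M2=64/31−12/31·-1896/1241=3296/1241
back: M1=-12−1/4·3296/1241=-15716/1241
M: M0=0, M1=-15716/1241, M2=3296/1241, M3=-1896/1241, M4=316/1241, M5=0
seg 0: a=-3, c=M0/2=0, d=(M1−M0)/(6·1)=-7858/3723, b=Δ0−h0·(2M0+M1)/6=33919/3723
seg 1: a=4, c=M1/2=-7858/1241, d=(M2−M1)/(6·1)=9506/3723, b=Δ1−h1·(2M1+M2)/6=10345/3723
seg 2: a=3, c=M2/2=1648/1241, d=(M3−M2)/(6·3)=-2596/11169, b=Δ2−h2·(2M2+M3)/6=-8285/3723
seg 3: a=2, c=M3/2=-948/1241, d=(M4−M3)/(6·1)=1106/3723, b=Δ3−h3·(2M3+M4)/6=-1985/3723
seg 4: a=1, c=M4/2=158/1241, d=(M5−M4)/(6·2)=-79/3723, b=Δ4−h4·(2M4+M5)/6=-4355/3723
t_q=17/4 → seg 2, τ=9/4; S=3+-8285/3723·τ+1648/1241·τ²+-2596/11169·τ³=41067/19856

  seg 0: a=-3 b=33919/3723 c=0 d=-7858/3723
  seg 1: a=4 b=10345/3723 c=-7858/1241 d=9506/3723
  seg 2: a=3 b=-8285/3723 c=1648/1241 d=-2596/11169
  seg 3: a=2 b=-1985/3723 c=-948/1241 d=1106/3723
  seg 4: a=1 b=-4355/3723 c=158/1241 d=-79/3723
S(17/4) = 41067/19856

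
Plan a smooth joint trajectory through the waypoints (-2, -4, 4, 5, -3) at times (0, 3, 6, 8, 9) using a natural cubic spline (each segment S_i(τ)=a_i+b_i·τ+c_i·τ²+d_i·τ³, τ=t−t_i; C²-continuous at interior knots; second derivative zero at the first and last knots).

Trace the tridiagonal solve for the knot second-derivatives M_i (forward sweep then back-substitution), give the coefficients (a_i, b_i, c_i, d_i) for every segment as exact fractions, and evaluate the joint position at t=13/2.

  seg 0: a=-2 b=-156/103 c=0 d=262/2781
  seg 1: a=-4 b=106/103 c=262/309 d=-280/2781
  seg 2: a=4 b=350/103 c=-6/103 d=-573/824
  seg 3: a=5 b=-1067/206 c=-1743/412 d=581/412
S(13/2) = 36899/6592

Δ: Δ0=-2/3, Δ1=8/3, Δ2=1/2, Δ3=-8
row 1: diag=12, rhs=20; c'=1/4, d'=5/3
row 2: denom=10−3·1/4=37/4; d'=(-13−3·5/3)/(37/4)=-72/37
row 3: denom=6−2·8/37=206/37; d'=(-51−2·-72/37)/(206/37)=-1743/206
back: M3=-1743/206
back: M2=-72/37−8/37·-1743/206=-12/103
back: M1=5/3−1/4·-12/103=524/309
M: M0=0, M1=524/309, M2=-12/103, M3=-1743/206, M4=0
seg 0: a=-2, c=M0/2=0, d=(M1−M0)/(6·3)=262/2781, b=Δ0−h0·(2M0+M1)/6=-156/103
seg 1: a=-4, c=M1/2=262/309, d=(M2−M1)/(6·3)=-280/2781, b=Δ1−h1·(2M1+M2)/6=106/103
seg 2: a=4, c=M2/2=-6/103, d=(M3−M2)/(6·2)=-573/824, b=Δ2−h2·(2M2+M3)/6=350/103
seg 3: a=5, c=M3/2=-1743/412, d=(M4−M3)/(6·1)=581/412, b=Δ3−h3·(2M3+M4)/6=-1067/206
t_q=13/2 → seg 2, τ=1/2; S=4+350/103·τ+-6/103·τ²+-573/824·τ³=36899/6592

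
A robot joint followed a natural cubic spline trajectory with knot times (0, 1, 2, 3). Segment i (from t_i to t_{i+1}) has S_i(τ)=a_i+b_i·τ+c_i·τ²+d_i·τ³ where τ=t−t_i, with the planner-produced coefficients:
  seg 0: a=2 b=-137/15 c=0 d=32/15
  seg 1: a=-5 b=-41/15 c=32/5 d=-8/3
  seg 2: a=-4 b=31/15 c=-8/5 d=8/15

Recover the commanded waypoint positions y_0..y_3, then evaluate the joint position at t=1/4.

y_0 = S_0(0) = a_0 = 2
y_1 = S_1(0) = a_1 = -5
y_2 = S_2(0) = a_2 = -4
y_3 = S_2(1) = -3
t_q=1/4 is in segment 0 (τ=1/4); S_0(τ)=-1/4

y_0=2 y_1=-5 y_2=-4 y_3=-3
S(1/4) = -1/4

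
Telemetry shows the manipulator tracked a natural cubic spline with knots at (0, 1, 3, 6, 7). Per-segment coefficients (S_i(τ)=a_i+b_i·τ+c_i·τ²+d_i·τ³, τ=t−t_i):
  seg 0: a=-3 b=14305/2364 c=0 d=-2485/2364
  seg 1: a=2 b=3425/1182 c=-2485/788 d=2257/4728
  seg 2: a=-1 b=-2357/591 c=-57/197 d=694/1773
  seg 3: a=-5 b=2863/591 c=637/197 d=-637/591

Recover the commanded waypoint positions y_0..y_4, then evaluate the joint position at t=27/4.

y_0=-3 y_1=2 y_2=-1 y_3=-5 y_4=2
S(27/4) = -33/12608

y_0 = S_0(0) = a_0 = -3
y_1 = S_1(0) = a_1 = 2
y_2 = S_2(0) = a_2 = -1
y_3 = S_3(0) = a_3 = -5
y_4 = S_3(1) = 2
t_q=27/4 is in segment 3 (τ=3/4); S_3(τ)=-33/12608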